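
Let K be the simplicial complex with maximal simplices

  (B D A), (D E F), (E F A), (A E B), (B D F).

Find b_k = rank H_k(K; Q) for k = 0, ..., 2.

b_0 = 1, b_1 = 1, b_2 = 0.

K has 5 vertices, 10 edges, 5 triangles.
rank ∂_0 = 0, rank ∂_1 = 4 ⇒ b_0 = 5 − 0 − 4 = 1; all invariant factors of ∂_1 are 1 so no torsion. So H_0 = Z.
rank ∂_1 = 4, rank ∂_2 = 5 ⇒ b_1 = 10 − 4 − 5 = 1; all invariant factors of ∂_2 are 1 so no torsion. So H_1 = Z.
rank ∂_2 = 5, rank ∂_3 = 0 ⇒ b_2 = 5 − 5 − 0 = 0. So H_2 = 0.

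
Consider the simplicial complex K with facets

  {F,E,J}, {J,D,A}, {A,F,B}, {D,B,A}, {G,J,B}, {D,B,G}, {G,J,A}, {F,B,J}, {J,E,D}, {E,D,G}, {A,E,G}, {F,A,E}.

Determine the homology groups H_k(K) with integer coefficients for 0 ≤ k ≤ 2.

K has 7 vertices, 18 edges, 12 triangles.
rank ∂_0 = 0, rank ∂_1 = 6 ⇒ b_0 = 7 − 0 − 6 = 1; all invariant factors of ∂_1 are 1 so no torsion. So H_0 ≅ Z.
rank ∂_1 = 6, rank ∂_2 = 12 ⇒ b_1 = 18 − 6 − 12 = 0; ∂_2 has invariant factor(s) [2] giving torsion. So H_1 ≅ Z/2Z.
rank ∂_2 = 12, rank ∂_3 = 0 ⇒ b_2 = 12 − 12 − 0 = 0. So H_2 ≅ 0.

H_0 ≅ Z,  H_1 ≅ Z/2Z,  H_2 = 0.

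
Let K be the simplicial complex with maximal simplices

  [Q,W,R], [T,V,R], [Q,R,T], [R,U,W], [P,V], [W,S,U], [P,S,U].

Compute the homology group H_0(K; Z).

H_0 ≅ Z.

We work with the vertex ordering P < Q < R < S < T < U < V < W. The simplices of K, each written with vertices in increasing order, are:

  0-simplices (8): P, Q, R, S, T, U, V, W
  1-simplices (14): PS, PU, PV, QR, QT, QW, RT, RU, RV, RW, SU, SW, TV, UW
  2-simplices (6): PSU, QRT, QRW, RTV, RUW, SUW

giving chain groups C_0 ≅ Z^8, C_1 ≅ Z^14, C_2 ≅ Z^6.

∂_1: C_1 → C_0 sends each edge [p,q] (with p < q) to q − p. For instance
  ∂RV = V − R.
As a 8×14 matrix over Z this has rank 7, with invariant factors (1,1,1,1,1,1,1).

∂_2: C_2 → C_1 sends each 2-simplex [p,q,r] to [q,r] − [p,r] + [p,q]. For instance
  ∂QRW = RW − QW + QR,
  ∂SUW = UW − SW + SU.
As a 14×6 matrix over Z this has rank 6, with invariant factors (1,1,1,1,1,1).

Computing H_k = (kernel of ∂_k) / (image of ∂_{k+1}):

  H_0: rank C_0 − rank ∂_1 = 8 − 7 = 1, and the invariant factors of ∂_1 are all 1, so H_0 = Z.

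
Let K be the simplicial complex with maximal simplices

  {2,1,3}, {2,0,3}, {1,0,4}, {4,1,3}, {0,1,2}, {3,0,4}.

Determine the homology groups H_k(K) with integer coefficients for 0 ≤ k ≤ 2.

K has 5 vertices, 9 edges, 6 triangles.
rank ∂_0 = 0, rank ∂_1 = 4 ⇒ b_0 = 5 − 0 − 4 = 1; all invariant factors of ∂_1 are 1 so no torsion. So H_0 = Z.
rank ∂_1 = 4, rank ∂_2 = 5 ⇒ b_1 = 9 − 4 − 5 = 0; all invariant factors of ∂_2 are 1 so no torsion. So H_1 = 0.
rank ∂_2 = 5, rank ∂_3 = 0 ⇒ b_2 = 6 − 5 − 0 = 1. So H_2 = Z.

H_0 ≅ Z,  H_1 = 0,  H_2 ≅ Z.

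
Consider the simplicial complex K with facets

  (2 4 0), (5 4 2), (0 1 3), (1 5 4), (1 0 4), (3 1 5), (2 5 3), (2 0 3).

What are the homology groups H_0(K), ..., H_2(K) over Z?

H_0 ≅ Z,  H_1 = 0,  H_2 ≅ Z.

Take the total order 0 < 1 < 2 < 3 < 4 < 5 on the vertex set. Then K (dimension 2) consists of the simplices:

  0-simplices (6): [0], [1], [2], [3], [4], [5]
  1-simplices (12): [0,1], [0,2], [0,3], [0,4], [1,3], [1,4], [1,5], [2,3], [2,4], [2,5], [3,5], [4,5]
  2-simplices (8): [0,1,3], [0,1,4], [0,2,3], [0,2,4], [1,3,5], [1,4,5], [2,3,5], [2,4,5]

so the chain groups are C_0 ≅ Z^6, C_1 ≅ Z^12, C_2 ≅ Z^8.

The boundary map ∂_1: C_1 → C_0 sends each edge [p,q] (with p < q) to q − p. For instance
  ∂[2,4] = [4] − [2].
The resulting 6×12 matrix has rank 5, and its Smith normal form has invariant factors (1,1,1,1,1).

∂_2: C_2 → C_1 acts by ∂[p,q,r] = [q,r] − [p,r] + [p,q]. For instance
  ∂[2,4,5] = [4,5] − [2,5] + [2,4],
  ∂[0,1,3] = [1,3] − [0,3] + [0,1].
As a 12×8 matrix over Z this has rank 7, with invariant factors (1,1,1,1,1,1,1).

From H_k ≅ ker(∂_k) / im(∂_{k+1}) we obtain:

  H_0: rank C_0 − rank ∂_1 = 6 − 5 = 1, and the invariant factors of ∂_1 are all 1, so H_0 ≅ Z.
  H_1: rank ker ∂_1 − rank ∂_2 = (12 − 5) − 7 = 0, and the invariant factors of ∂_2 are all 1, so H_1 ≅ 0.
  H_2: rank ker ∂_2 − rank ∂_3 = (8 − 7) − 0 = 1, and there is no ∂_3, so H_2 ≅ Z.

(K is a triangulation of the 2-sphere S^2.)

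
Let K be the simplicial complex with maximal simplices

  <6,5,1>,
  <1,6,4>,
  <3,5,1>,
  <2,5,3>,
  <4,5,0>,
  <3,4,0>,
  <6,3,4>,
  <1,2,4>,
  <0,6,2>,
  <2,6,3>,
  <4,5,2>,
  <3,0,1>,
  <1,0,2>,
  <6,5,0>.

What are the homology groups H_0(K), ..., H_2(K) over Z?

We work with the vertex ordering 0 < 1 < 2 < 3 < 4 < 5 < 6. The simplices of K, each written with vertices in increasing order, are:

  0-simplices (7): [0], [1], [2], [3], [4], [5], [6]
  1-simplices (21): [0,1], [0,2], [0,3], [0,4], [0,5], [0,6], [1,2], [1,3], [1,4], [1,5], [1,6], [2,3], [2,4], [2,5], [2,6], [3,4], [3,5], [3,6], [4,5], [4,6], [5,6]
  2-simplices (14): [0,1,2], [0,1,3], [0,2,6], [0,3,4], [0,4,5], [0,5,6], [1,2,4], [1,3,5], [1,4,6], [1,5,6], [2,3,5], [2,3,6], [2,4,5], [3,4,6]

giving chain groups C_0 ≅ Z^7, C_1 ≅ Z^21, C_2 ≅ Z^14.

∂_1: C_1 → C_0 sends each edge [p,q] (with p < q) to q − p. For instance
  ∂[3,5] = [5] − [3].
As a 7×21 matrix over Z this has rank 6, with invariant factors (1,1,1,1,1,1).

∂_2: C_2 → C_1 acts by ∂[p,q,r] = [q,r] − [p,r] + [p,q]. For instance
  ∂[1,2,4] = [2,4] − [1,4] + [1,2],
  ∂[0,2,6] = [2,6] − [0,6] + [0,2].
This gives a 21×14 integer matrix of rank 13; reducing to Smith normal form yields diagonal entries (1,1,1,1,1,1,1,1,1,1,1,1,1).

Reading off H_k = ker ∂_k / im ∂_{k+1}:

  H_0: rank C_0 − rank ∂_1 = 7 − 6 = 1, and the invariant factors of ∂_1 are all 1, so H_0 ≅ Z.
  H_1: rank ker ∂_1 − rank ∂_2 = (21 − 6) − 13 = 2, and the invariant factors of ∂_2 are all 1, so H_1 ≅ Z^2.
  H_2: rank ker ∂_2 − rank ∂_3 = (14 − 13) − 0 = 1, and there is no ∂_3, so H_2 ≅ Z.

H_0 ≅ Z,  H_1 ≅ Z^2,  H_2 ≅ Z.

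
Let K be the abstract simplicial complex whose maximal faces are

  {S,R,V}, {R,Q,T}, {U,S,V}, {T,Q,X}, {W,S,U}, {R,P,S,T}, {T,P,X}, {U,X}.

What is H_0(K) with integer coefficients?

K has 9 vertices, 18 edges, 10 triangles, 1 3-simplex.
rank ∂_0 = 0, rank ∂_1 = 8 ⇒ b_0 = 9 − 0 − 8 = 1; all invariant factors of ∂_1 are 1 so no torsion. So H_0 = Z.

H_0 = Z.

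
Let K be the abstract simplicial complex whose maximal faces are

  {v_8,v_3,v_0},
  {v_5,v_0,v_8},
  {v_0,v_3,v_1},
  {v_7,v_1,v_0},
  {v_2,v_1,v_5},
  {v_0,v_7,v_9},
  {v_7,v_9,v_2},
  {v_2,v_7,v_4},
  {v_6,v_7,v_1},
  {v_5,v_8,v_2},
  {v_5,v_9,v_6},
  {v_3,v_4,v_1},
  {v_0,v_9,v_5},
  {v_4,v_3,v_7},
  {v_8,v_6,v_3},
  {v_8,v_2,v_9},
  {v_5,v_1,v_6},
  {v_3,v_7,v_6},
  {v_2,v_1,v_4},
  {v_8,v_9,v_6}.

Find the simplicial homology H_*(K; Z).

H_0 = Z,  H_1 = Z ⊕ Z_2,  H_2 = 0.

K has 10 vertices, 30 edges, 20 triangles.
rank ∂_0 = 0, rank ∂_1 = 9 ⇒ b_0 = 10 − 0 − 9 = 1; all invariant factors of ∂_1 are 1 so no torsion. So H_0 ≅ Z.
rank ∂_1 = 9, rank ∂_2 = 20 ⇒ b_1 = 30 − 9 − 20 = 1; ∂_2 has invariant factor(s) [2] giving torsion. So H_1 ≅ Z ⊕ Z_2.
rank ∂_2 = 20, rank ∂_3 = 0 ⇒ b_2 = 20 − 20 − 0 = 0. So H_2 ≅ 0.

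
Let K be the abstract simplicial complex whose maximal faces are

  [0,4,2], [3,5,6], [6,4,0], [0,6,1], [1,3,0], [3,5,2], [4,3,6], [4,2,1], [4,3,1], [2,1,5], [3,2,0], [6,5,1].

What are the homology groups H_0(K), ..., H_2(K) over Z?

Fix the vertex order 0 < 1 < 2 < 3 < 4 < 5 < 6 and write every simplex with vertices in increasing order. Then dim K = 2 and the simplices of K are:

  0-simplices (7): [0], [1], [2], [3], [4], [5], [6]
  1-simplices (18): [0,1], [0,2], [0,3], [0,4], [0,6], [1,2], [1,3], [1,4], [1,5], [1,6], [2,3], [2,4], [2,5], [3,4], [3,5], [3,6], [4,6], [5,6]
  2-simplices (12): [0,1,3], [0,1,6], [0,2,3], [0,2,4], [0,4,6], [1,2,4], [1,2,5], [1,3,4], [1,5,6], [2,3,5], [3,4,6], [3,5,6]

so the chain groups are C_0 ≅ Z^7, C_1 ≅ Z^18, C_2 ≅ Z^12.

Boundary ∂_1: C_1 → C_0 maps an edge to its endpoints' difference, ∂[p,q] = q − p.
As a 7×18 matrix over Z this has rank 6, with invariant factors (1,1,1,1,1,1).

The boundary map ∂_2: C_2 → C_1 maps a triangle to the signed sum of its edges. For instance
  ∂[2,3,5] = [3,5] − [2,5] + [2,3],
  ∂[0,4,6] = [4,6] − [0,6] + [0,4].
This gives a 18×12 integer matrix of rank 12; reducing to Smith normal form yields diagonal entries (1,1,1,1,1,1,1,1,1,1,1,2).

Reading off H_k = ker ∂_k / im ∂_{k+1}:

  H_0: rank C_0 − rank ∂_1 = 7 − 6 = 1, and the invariant factors of ∂_1 are all 1, so H_0 ≅ Z.
  H_1: rank ker ∂_1 − rank ∂_2 = (18 − 6) − 12 = 0, and ∂_2 has invariant factor 2 > 1, so H_1 ≅ Z/2Z.
  H_2: rank ker ∂_2 − rank ∂_3 = (12 − 12) − 0 = 0, and there is no ∂_3, so H_2 ≅ 0.

H_0 ≅ Z,  H_1 ≅ Z/2Z,  H_2 = 0.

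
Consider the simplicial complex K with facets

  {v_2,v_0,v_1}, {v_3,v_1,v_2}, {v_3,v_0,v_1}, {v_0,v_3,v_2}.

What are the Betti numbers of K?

We work with the vertex ordering v_0 < v_1 < v_2 < v_3. The simplices of K, each written with vertices in increasing order, are:

  0-simplices (4): [v_0], [v_1], [v_2], [v_3]
  1-simplices (6): [v_0,v_1], [v_0,v_2], [v_0,v_3], [v_1,v_2], [v_1,v_3], [v_2,v_3]
  2-simplices (4): [v_0,v_1,v_2], [v_0,v_1,v_3], [v_0,v_2,v_3], [v_1,v_2,v_3]

Hence C_0 ≅ Z^4, C_1 ≅ Z^6, C_2 ≅ Z^4.

∂_1: C_1 → C_0 sends each edge [p,q] (with p < q) to q − p. For instance
  ∂[v_1,v_2] = [v_2] − [v_1].
The resulting 4×6 matrix has rank 3, and its Smith normal form has invariant factors (1,1,1).

Boundary ∂_2: C_2 → C_1 maps a triangle to the signed sum of its edges. For instance
  ∂[v_0,v_1,v_2] = [v_1,v_2] − [v_0,v_2] + [v_0,v_1],
  ∂[v_0,v_2,v_3] = [v_2,v_3] − [v_0,v_3] + [v_0,v_2].
This gives a 6×4 integer matrix of rank 3; reducing to Smith normal form yields diagonal entries (1,1,1).

Computing H_k = (kernel of ∂_k) / (image of ∂_{k+1}):

  H_0: rank C_0 − rank ∂_1 = 4 − 3 = 1, and the invariant factors of ∂_1 are all 1, so H_0 = Z.
  H_1: rank ker ∂_1 − rank ∂_2 = (6 − 3) − 3 = 0, and the invariant factors of ∂_2 are all 1, so H_1 = 0.
  H_2: rank ker ∂_2 − rank ∂_3 = (4 − 3) − 0 = 1, and there is no ∂_3, so H_2 = Z.

As a check, the Euler characteristic is 4 − 6 + 4 = 2, which agrees with 1 − 0 + 1 = 2.

Hence the Betti numbers are b_0 = 1, b_1 = 0, b_2 = 1.

b_0 = 1, b_1 = 0, b_2 = 1.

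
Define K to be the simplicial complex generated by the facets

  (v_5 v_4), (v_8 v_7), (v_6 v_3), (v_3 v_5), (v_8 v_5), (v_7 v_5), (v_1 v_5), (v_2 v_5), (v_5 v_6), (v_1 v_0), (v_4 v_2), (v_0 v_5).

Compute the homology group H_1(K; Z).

H_1 = Z^4.

We work with the vertex ordering v_0 < v_1 < v_2 < v_3 < v_4 < v_5 < v_6 < v_7 < v_8. The simplices of K, each written with vertices in increasing order, are:

  0-simplices (9): [v_0], [v_1], [v_2], [v_3], [v_4], [v_5], [v_6], [v_7], [v_8]
  1-simplices (12): [v_0,v_1], [v_0,v_5], [v_1,v_5], [v_2,v_4], [v_2,v_5], [v_3,v_5], [v_3,v_6], [v_4,v_5], [v_5,v_6], [v_5,v_7], [v_5,v_8], [v_7,v_8]

so the chain groups are C_0 ≅ Z^9, C_1 ≅ Z^12.

∂_1: C_1 → C_0 maps an edge to its endpoints' difference, ∂[p,q] = q − p. For instance
  ∂[v_3,v_6] = [v_6] − [v_3].
The 9×12 boundary matrix has rank 8 and Smith normal form diag(1,1,1,1,1,1,1,1).

Computing H_k = (kernel of ∂_k) / (image of ∂_{k+1}):

  H_1: rank ker ∂_1 − rank ∂_2 = (12 − 8) − 0 = 4, and there is no ∂_2, so H_1 ≅ Z^4.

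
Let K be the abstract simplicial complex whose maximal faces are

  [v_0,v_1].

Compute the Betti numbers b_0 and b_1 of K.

Fix the vertex order v_0 < v_1 and write every simplex with vertices in increasing order. Then dim K = 1 and the simplices of K are:

  0-simplices (2): [v_0], [v_1]
  1-simplices (1): [v_0,v_1]

Hence C_0 ≅ Z^2, C_1 ≅ Z^1.

∂_1: C_1 → C_0 is given by ∂[p,q] = [q] − [p].
The 2×1 boundary matrix has rank 1 and Smith normal form diag(1).

Computing H_k = (kernel of ∂_k) / (image of ∂_{k+1}):

  H_0: rank C_0 − rank ∂_1 = 2 − 1 = 1, and the invariant factors of ∂_1 are all 1, so H_0 ≅ Z.
  H_1: rank ker ∂_1 − rank ∂_2 = (1 − 1) − 0 = 0, and there is no ∂_2, so H_1 ≅ 0.

As a check, the Euler characteristic is 2 − 1 = 1, which agrees with 1 − 0 = 1.

Hence the Betti numbers are b_0 = 1, b_1 = 0.

b_0 = 1, b_1 = 0.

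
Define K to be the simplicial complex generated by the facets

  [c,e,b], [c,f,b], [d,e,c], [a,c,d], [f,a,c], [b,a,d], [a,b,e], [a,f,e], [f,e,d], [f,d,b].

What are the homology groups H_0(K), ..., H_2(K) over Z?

H_0 = Z,  H_1 = Z/2,  H_2 = 0.

Fix the vertex order a < b < c < d < e < f and write every simplex with vertices in increasing order. Then dim K = 2 and the simplices of K are:

  0-simplices (6): a, b, c, d, e, f
  1-simplices (15): ab, ac, ad, ae, af, bc, bd, be, bf, cd, ce, cf, de, df, ef
  2-simplices (10): abd, abe, acd, acf, aef, bce, bcf, bdf, cde, def

Hence C_0 ≅ Z^6, C_1 ≅ Z^15, C_2 ≅ Z^10.

∂_1: C_1 → C_0 is given by ∂[p,q] = [q] − [p]. For instance
  ∂ad = d − a.
As a 6×15 matrix over Z this has rank 5, with invariant factors (1,1,1,1,1).

∂_2: C_2 → C_1 acts by ∂[p,q,r] = [q,r] − [p,r] + [p,q]. For instance
  ∂bcf = cf − bf + bc,
  ∂aef = ef − af + ae.
This gives a 15×10 integer matrix of rank 10; reducing to Smith normal form yields diagonal entries (1,1,1,1,1,1,1,1,1,2).

Now H_k = ker ∂_k / im ∂_{k+1}, so:

  H_0: rank C_0 − rank ∂_1 = 6 − 5 = 1, and the invariant factors of ∂_1 are all 1, so H_0 ≅ Z.
  H_1: rank ker ∂_1 − rank ∂_2 = (15 − 5) − 10 = 0, and ∂_2 has invariant factor 2 > 1, so H_1 ≅ Z/2.
  H_2: rank ker ∂_2 − rank ∂_3 = (10 − 10) − 0 = 0, and there is no ∂_3, so H_2 ≅ 0.

As a check, the Euler characteristic is 6 − 15 + 10 = 1, which agrees with 1 − 0 + 0 = 1.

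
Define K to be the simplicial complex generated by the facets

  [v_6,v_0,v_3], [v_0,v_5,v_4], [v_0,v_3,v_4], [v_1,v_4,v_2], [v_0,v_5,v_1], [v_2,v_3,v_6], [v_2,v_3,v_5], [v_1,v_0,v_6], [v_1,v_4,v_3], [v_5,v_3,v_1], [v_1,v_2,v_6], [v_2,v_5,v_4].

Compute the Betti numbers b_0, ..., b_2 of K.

Take the total order v_0 < v_1 < v_2 < v_3 < v_4 < v_5 < v_6 on the vertex set. Then K (dimension 2) consists of the simplices:

  0-simplices (7): [v_0], [v_1], [v_2], [v_3], [v_4], [v_5], [v_6]
  1-simplices (18): (18 of them)
  2-simplices (12): (12 of them)

Hence C_0 ≅ Z^7, C_1 ≅ Z^18, C_2 ≅ Z^12.

∂_1: C_1 → C_0 is given by ∂[p,q] = [q] − [p].
As a 7×18 matrix over Z this has rank 6, with invariant factors (1,1,1,1,1,1).

The boundary map ∂_2: C_2 → C_1 maps a triangle to the signed sum of its edges. For instance
  ∂[v_0,v_3,v_4] = [v_3,v_4] − [v_0,v_4] + [v_0,v_3],
  ∂[v_2,v_3,v_5] = [v_3,v_5] − [v_2,v_5] + [v_2,v_3].
This gives a 18×12 integer matrix of rank 12; reducing to Smith normal form yields diagonal entries (1,1,1,1,1,1,1,1,1,1,1,2).

Reading off H_k = ker ∂_k / im ∂_{k+1}:

  H_0: rank C_0 − rank ∂_1 = 7 − 6 = 1, and the invariant factors of ∂_1 are all 1, so H_0 = Z.
  H_1: rank ker ∂_1 − rank ∂_2 = (18 − 6) − 12 = 0, and ∂_2 has invariant factor 2 > 1, so H_1 = Z/2.
  H_2: rank ker ∂_2 − rank ∂_3 = (12 − 12) − 0 = 0, and there is no ∂_3, so H_2 = 0.

As a check, the Euler characteristic is 7 − 18 + 12 = 1, which agrees with 1 − 0 + 0 = 1.

Hence the Betti numbers are b_0 = 1, b_1 = 0, b_2 = 0.

b_0 = 1, b_1 = 0, b_2 = 0.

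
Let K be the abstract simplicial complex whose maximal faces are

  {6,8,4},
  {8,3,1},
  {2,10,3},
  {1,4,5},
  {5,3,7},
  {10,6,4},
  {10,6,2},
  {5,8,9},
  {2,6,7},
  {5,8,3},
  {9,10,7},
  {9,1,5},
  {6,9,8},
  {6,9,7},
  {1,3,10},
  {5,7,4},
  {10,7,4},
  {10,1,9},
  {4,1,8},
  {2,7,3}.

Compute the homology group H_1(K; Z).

We work with the vertex ordering 1 < 2 < 3 < 4 < 5 < 6 < 7 < 8 < 9 < 10. The simplices of K, each written with vertices in increasing order, are:

  0-simplices (10): [1], [2], [3], [4], [5], [6], [7], [8], [9], [10]
  1-simplices (30): (30 of them)
  2-simplices (20): (20 of them)

giving chain groups C_0 ≅ Z^10, C_1 ≅ Z^30, C_2 ≅ Z^20.

Boundary ∂_1: C_1 → C_0 sends each edge [p,q] (with p < q) to q − p.
The resulting 10×30 matrix has rank 9, and its Smith normal form has invariant factors (1,1,1,1,1,1,1,1,1).

∂_2: C_2 → C_1 sends each 2-simplex [p,q,r] to [q,r] − [p,r] + [p,q]. For instance
  ∂[4,6,8] = [6,8] − [4,8] + [4,6],
  ∂[3,5,7] = [5,7] − [3,7] + [3,5].
The 30×20 boundary matrix has rank 20 and Smith normal form diag(1,1,1,1,1,1,1,1,1,1,1,1,1,1,1,1,1,1,1,2).

Computing H_k = (kernel of ∂_k) / (image of ∂_{k+1}):

  H_1: rank ker ∂_1 − rank ∂_2 = (30 − 9) − 20 = 1, and ∂_2 has invariant factor 2 > 1, so H_1 ≅ Z ⊕ Z_2.

(K is a triangulation of the Klein bottle.)

H_1 = Z ⊕ Z_2.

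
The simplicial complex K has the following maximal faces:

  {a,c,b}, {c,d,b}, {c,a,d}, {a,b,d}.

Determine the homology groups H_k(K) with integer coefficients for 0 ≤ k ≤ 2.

H_0 ≅ Z,  H_1 = 0,  H_2 ≅ Z.

K has 4 vertices, 6 edges, 4 triangles.
rank ∂_0 = 0, rank ∂_1 = 3 ⇒ b_0 = 4 − 0 − 3 = 1; all invariant factors of ∂_1 are 1 so no torsion. So H_0 ≅ Z.
rank ∂_1 = 3, rank ∂_2 = 3 ⇒ b_1 = 6 − 3 − 3 = 0; all invariant factors of ∂_2 are 1 so no torsion. So H_1 ≅ 0.
rank ∂_2 = 3, rank ∂_3 = 0 ⇒ b_2 = 4 − 3 − 0 = 1. So H_2 ≅ Z.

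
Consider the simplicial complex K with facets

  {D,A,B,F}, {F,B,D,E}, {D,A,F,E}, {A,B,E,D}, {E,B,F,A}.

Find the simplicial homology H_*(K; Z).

Take the total order A < B < D < E < F on the vertex set. Then K (dimension 3) consists of the simplices:

  0-simplices (5): A, B, D, E, F
  1-simplices (10): AB, AD, AE, AF, BD, BE, BF, DE, DF, EF
  2-simplices (10): ABD, ABE, ABF, ADE, ADF, AEF, BDE, BDF, BEF, DEF
  3-simplices (5): ABDE, ABDF, ABEF, ADEF, BDEF

Hence C_0 ≅ Z^5, C_1 ≅ Z^10, C_2 ≅ Z^10, C_3 ≅ Z^5.

Boundary ∂_1: C_1 → C_0 maps an edge to its endpoints' difference, ∂[p,q] = q − p. For instance
  ∂BF = F − B.
As a 5×10 matrix over Z this has rank 4, with invariant factors (1,1,1,1).

The boundary map ∂_2: C_2 → C_1 acts by ∂[p,q,r] = [q,r] − [p,r] + [p,q]. For instance
  ∂AEF = EF − AF + AE,
  ∂ABF = BF − AF + AB.
The 10×10 boundary matrix has rank 6 and Smith normal form diag(1,1,1,1,1,1).

Boundary ∂_3: C_3 → C_2 sends each 3-simplex σ to the alternating sum Σ_i (−1)^i (σ with its i-th vertex removed). For instance
  ∂BDEF = DEF − BEF + BDF − BDE,
  ∂ABDE = BDE − ADE + ABE − ABD.
The resulting 10×5 matrix has rank 4, and its Smith normal form has invariant factors (1,1,1,1).

From H_k ≅ ker(∂_k) / im(∂_{k+1}) we obtain:

  H_0: rank C_0 − rank ∂_1 = 5 − 4 = 1, and the invariant factors of ∂_1 are all 1, so H_0 ≅ Z.
  H_1: rank ker ∂_1 − rank ∂_2 = (10 − 4) − 6 = 0, and the invariant factors of ∂_2 are all 1, so H_1 ≅ 0.
  H_2: rank ker ∂_2 − rank ∂_3 = (10 − 6) − 4 = 0, and the invariant factors of ∂_3 are all 1, so H_2 ≅ 0.
  H_3: rank ker ∂_3 − rank ∂_4 = (5 − 4) − 0 = 1, and there is no ∂_4, so H_3 ≅ Z.

As a check, the Euler characteristic is 5 − 10 + 10 − 5 = 0, which agrees with 1 − 0 + 0 − 1 = 0.

H_0 = Z,  H_1 = 0,  H_2 = 0,  H_3 = Z.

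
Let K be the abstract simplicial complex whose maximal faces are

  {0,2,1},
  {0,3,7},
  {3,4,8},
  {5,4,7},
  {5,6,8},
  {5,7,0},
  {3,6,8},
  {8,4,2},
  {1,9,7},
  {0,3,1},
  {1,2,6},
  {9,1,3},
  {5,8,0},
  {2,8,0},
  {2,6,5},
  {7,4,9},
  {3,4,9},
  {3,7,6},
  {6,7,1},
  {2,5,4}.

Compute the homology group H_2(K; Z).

We work with the vertex ordering 0 < 1 < 2 < 3 < 4 < 5 < 6 < 7 < 8 < 9. The simplices of K, each written with vertices in increasing order, are:

  0-simplices (10): [0], [1], [2], [3], [4], [5], [6], [7], [8], [9]
  1-simplices (30): (30 of them)
  2-simplices (20): (20 of them)

Hence C_0 ≅ Z^10, C_1 ≅ Z^30, C_2 ≅ Z^20.

Boundary ∂_1: C_1 → C_0 sends each edge [p,q] (with p < q) to q − p.
The resulting 10×30 matrix has rank 9, and its Smith normal form has invariant factors (1,1,1,1,1,1,1,1,1).

∂_2: C_2 → C_1 acts by ∂[p,q,r] = [q,r] − [p,r] + [p,q]. For instance
  ∂[4,7,9] = [7,9] − [4,9] + [4,7],
  ∂[0,3,7] = [3,7] − [0,7] + [0,3].
This gives a 30×20 integer matrix of rank 20; reducing to Smith normal form yields diagonal entries (1,1,1,1,1,1,1,1,1,1,1,1,1,1,1,1,1,1,1,2).

From H_k ≅ ker(∂_k) / im(∂_{k+1}) we obtain:

  H_2: rank ker ∂_2 − rank ∂_3 = (20 − 20) − 0 = 0, and there is no ∂_3, so H_2 = 0.

H_2 = 0.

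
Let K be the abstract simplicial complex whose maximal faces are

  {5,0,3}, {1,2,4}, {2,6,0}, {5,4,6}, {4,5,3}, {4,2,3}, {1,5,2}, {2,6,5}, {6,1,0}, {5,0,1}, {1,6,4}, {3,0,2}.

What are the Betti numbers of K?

b_0 = 1, b_1 = 0, b_2 = 0.

Order the vertices as 0 < 1 < 2 < 3 < 4 < 5 < 6. Listing each simplex with vertices in this order, K has dimension 2 with simplices:

  0-simplices (7): [0], [1], [2], [3], [4], [5], [6]
  1-simplices (18): [0,1], [0,2], [0,3], [0,5], [0,6], [1,2], [1,4], [1,5], [1,6], [2,3], [2,4], [2,5], [2,6], [3,4], [3,5], [4,5], [4,6], [5,6]
  2-simplices (12): [0,1,5], [0,1,6], [0,2,3], [0,2,6], [0,3,5], [1,2,4], [1,2,5], [1,4,6], [2,3,4], [2,5,6], [3,4,5], [4,5,6]

Hence C_0 ≅ Z^7, C_1 ≅ Z^18, C_2 ≅ Z^12.

The boundary map ∂_1: C_1 → C_0 is given by ∂[p,q] = [q] − [p].
The 7×18 boundary matrix has rank 6 and Smith normal form diag(1,1,1,1,1,1).

Boundary ∂_2: C_2 → C_1 acts by ∂[p,q,r] = [q,r] − [p,r] + [p,q]. For instance
  ∂[3,4,5] = [4,5] − [3,5] + [3,4],
  ∂[0,3,5] = [3,5] − [0,5] + [0,3].
As a 18×12 matrix over Z this has rank 12, with invariant factors (1,1,1,1,1,1,1,1,1,1,1,2).

Now H_k = ker ∂_k / im ∂_{k+1}, so:

  H_0: rank C_0 − rank ∂_1 = 7 − 6 = 1, and the invariant factors of ∂_1 are all 1, so H_0 = Z.
  H_1: rank ker ∂_1 − rank ∂_2 = (18 − 6) − 12 = 0, and ∂_2 has invariant factor 2 > 1, so H_1 = Z/2.
  H_2: rank ker ∂_2 − rank ∂_3 = (12 − 12) − 0 = 0, and there is no ∂_3, so H_2 = 0.

Hence the Betti numbers are b_0 = 1, b_1 = 0, b_2 = 0.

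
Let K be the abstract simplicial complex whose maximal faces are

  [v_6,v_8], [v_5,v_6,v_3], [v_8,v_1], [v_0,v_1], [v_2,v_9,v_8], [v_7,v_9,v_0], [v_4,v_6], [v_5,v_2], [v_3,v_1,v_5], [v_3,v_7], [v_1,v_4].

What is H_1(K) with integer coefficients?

Order the vertices as v_0 < v_1 < v_2 < v_3 < v_4 < v_5 < v_6 < v_7 < v_8 < v_9. Listing each simplex with vertices in this order, K has dimension 2 with simplices:

  0-simplices (10): [v_0], [v_1], [v_2], [v_3], [v_4], [v_5], [v_6], [v_7], [v_8], [v_9]
  1-simplices (18): (18 of them)
  2-simplices (4): [v_0,v_7,v_9], [v_1,v_3,v_5], [v_2,v_8,v_9], [v_3,v_5,v_6]

giving chain groups C_0 ≅ Z^10, C_1 ≅ Z^18, C_2 ≅ Z^4.

The boundary map ∂_1: C_1 → C_0 maps an edge to its endpoints' difference, ∂[p,q] = q − p. For instance
  ∂[v_7,v_9] = [v_9] − [v_7].
The resulting 10×18 matrix has rank 9, and its Smith normal form has invariant factors (1,1,1,1,1,1,1,1,1).

The boundary map ∂_2: C_2 → C_1 sends each 2-simplex [p,q,r] to [q,r] − [p,r] + [p,q]. For instance
  ∂[v_0,v_7,v_9] = [v_7,v_9] − [v_0,v_9] + [v_0,v_7],
  ∂[v_1,v_3,v_5] = [v_3,v_5] − [v_1,v_5] + [v_1,v_3].
As a 18×4 matrix over Z this has rank 4, with invariant factors (1,1,1,1).

Computing H_k = (kernel of ∂_k) / (image of ∂_{k+1}):

  H_1: rank ker ∂_1 − rank ∂_2 = (18 − 9) − 4 = 5, and the invariant factors of ∂_2 are all 1, so H_1 ≅ Z^5.

H_1 = Z^5.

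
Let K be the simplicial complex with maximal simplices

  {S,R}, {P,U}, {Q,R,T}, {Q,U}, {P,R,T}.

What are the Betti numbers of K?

Fix the vertex order P < Q < R < S < T < U and write every simplex with vertices in increasing order. Then dim K = 2 and the simplices of K are:

  0-simplices (6): P, Q, R, S, T, U
  1-simplices (8): PR, PT, PU, QR, QT, QU, RS, RT
  2-simplices (2): PRT, QRT

Hence C_0 ≅ Z^6, C_1 ≅ Z^8, C_2 ≅ Z^2.

The boundary map ∂_1: C_1 → C_0 sends each edge [p,q] (with p < q) to q − p.
This gives a 6×8 integer matrix of rank 5; reducing to Smith normal form yields diagonal entries (1,1,1,1,1).

The boundary map ∂_2: C_2 → C_1 sends each 2-simplex [p,q,r] to [q,r] − [p,r] + [p,q]. For instance
  ∂PRT = RT − PT + PR,
  ∂QRT = RT − QT + QR.
As a 8×2 matrix over Z this has rank 2, with invariant factors (1,1).

Now H_k = ker ∂_k / im ∂_{k+1}, so:

  H_0: rank C_0 − rank ∂_1 = 6 − 5 = 1, and the invariant factors of ∂_1 are all 1, so H_0 ≅ Z.
  H_1: rank ker ∂_1 − rank ∂_2 = (8 − 5) − 2 = 1, and the invariant factors of ∂_2 are all 1, so H_1 ≅ Z.
  H_2: rank ker ∂_2 − rank ∂_3 = (2 − 2) − 0 = 0, and there is no ∂_3, so H_2 ≅ 0.

Hence the Betti numbers are b_0 = 1, b_1 = 1, b_2 = 0.

b_0 = 1, b_1 = 1, b_2 = 0.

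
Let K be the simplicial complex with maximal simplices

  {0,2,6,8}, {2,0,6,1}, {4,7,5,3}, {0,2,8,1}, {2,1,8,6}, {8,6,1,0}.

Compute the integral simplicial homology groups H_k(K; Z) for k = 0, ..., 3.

H_0 = Z^2,  H_1 = 0,  H_2 = 0,  H_3 = Z.

Order the vertices as 0 < 1 < 2 < 3 < 4 < 5 < 6 < 7 < 8. Listing each simplex with vertices in this order, K has dimension 3 with simplices:

  0-simplices (9): [0], [1], [2], [3], [4], [5], [6], [7], [8]
  1-simplices (16): [0,1], [0,2], [0,6], [0,8], [1,2], [1,6], [1,8], [2,6], [2,8], [3,4], [3,5], [3,7], [4,5], [4,7], [5,7], [6,8]
  2-simplices (14): [0,1,2], [0,1,6], [0,1,8], [0,2,6], [0,2,8], [0,6,8], [1,2,6], [1,2,8], [1,6,8], [2,6,8], [3,4,5], [3,4,7], [3,5,7], [4,5,7]
  3-simplices (6): [0,1,2,6], [0,1,2,8], [0,1,6,8], [0,2,6,8], [1,2,6,8], [3,4,5,7]

so the chain groups are C_0 ≅ Z^9, C_1 ≅ Z^16, C_2 ≅ Z^14, C_3 ≅ Z^6.

∂_1: C_1 → C_0 maps an edge to its endpoints' difference, ∂[p,q] = q − p. For instance
  ∂[2,8] = [8] − [2].
The resulting 9×16 matrix has rank 7, and its Smith normal form has invariant factors (1,1,1,1,1,1,1).

∂_2: C_2 → C_1 sends each 2-simplex [p,q,r] to [q,r] − [p,r] + [p,q]. For instance
  ∂[0,2,6] = [2,6] − [0,6] + [0,2],
  ∂[0,2,8] = [2,8] − [0,8] + [0,2].
The resulting 16×14 matrix has rank 9, and its Smith normal form has invariant factors (1,1,1,1,1,1,1,1,1).

Boundary ∂_3: C_3 → C_2 sends each 3-simplex σ to the alternating sum Σ_i (−1)^i (σ with its i-th vertex removed). For instance
  ∂[0,1,6,8] = [1,6,8] − [0,6,8] + [0,1,8] − [0,1,6],
  ∂[1,2,6,8] = [2,6,8] − [1,6,8] + [1,2,8] − [1,2,6].
The 14×6 boundary matrix has rank 5 and Smith normal form diag(1,1,1,1,1).

From H_k ≅ ker(∂_k) / im(∂_{k+1}) we obtain:

  H_0: rank C_0 − rank ∂_1 = 9 − 7 = 2, and the invariant factors of ∂_1 are all 1, so H_0 ≅ Z^2.
  H_1: rank ker ∂_1 − rank ∂_2 = (16 − 7) − 9 = 0, and the invariant factors of ∂_2 are all 1, so H_1 ≅ 0.
  H_2: rank ker ∂_2 − rank ∂_3 = (14 − 9) − 5 = 0, and the invariant factors of ∂_3 are all 1, so H_2 ≅ 0.
  H_3: rank ker ∂_3 − rank ∂_4 = (6 − 5) − 0 = 1, and there is no ∂_4, so H_3 ≅ Z.

(K is a triangulation of the disjoint union of the 3-sphere S^3 and the 3-simplex.)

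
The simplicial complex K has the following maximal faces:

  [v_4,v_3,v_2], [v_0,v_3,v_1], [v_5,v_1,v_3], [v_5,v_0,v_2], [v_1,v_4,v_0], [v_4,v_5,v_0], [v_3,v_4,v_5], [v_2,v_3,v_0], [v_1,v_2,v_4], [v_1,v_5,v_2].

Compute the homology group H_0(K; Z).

Take the total order v_0 < v_1 < v_2 < v_3 < v_4 < v_5 on the vertex set. Then K (dimension 2) consists of the simplices:

  0-simplices (6): [v_0], [v_1], [v_2], [v_3], [v_4], [v_5]
  1-simplices (15): (15 of them)
  2-simplices (10): [v_0,v_1,v_3], [v_0,v_1,v_4], [v_0,v_2,v_3], [v_0,v_2,v_5], [v_0,v_4,v_5], [v_1,v_2,v_4], [v_1,v_2,v_5], [v_1,v_3,v_5], [v_2,v_3,v_4], [v_3,v_4,v_5]

Hence C_0 ≅ Z^6, C_1 ≅ Z^15, C_2 ≅ Z^10.

∂_1: C_1 → C_0 maps an edge to its endpoints' difference, ∂[p,q] = q − p. For instance
  ∂[v_0,v_5] = [v_5] − [v_0].
The 6×15 boundary matrix has rank 5 and Smith normal form diag(1,1,1,1,1).

Boundary ∂_2: C_2 → C_1 maps a triangle to the signed sum of its edges. For instance
  ∂[v_1,v_2,v_4] = [v_2,v_4] − [v_1,v_4] + [v_1,v_2],
  ∂[v_0,v_4,v_5] = [v_4,v_5] − [v_0,v_5] + [v_0,v_4].
The 15×10 boundary matrix has rank 10 and Smith normal form diag(1,1,1,1,1,1,1,1,1,2).

Now H_k = ker ∂_k / im ∂_{k+1}, so:

  H_0: rank C_0 − rank ∂_1 = 6 − 5 = 1, and the invariant factors of ∂_1 are all 1, so H_0 = Z.

H_0 = Z.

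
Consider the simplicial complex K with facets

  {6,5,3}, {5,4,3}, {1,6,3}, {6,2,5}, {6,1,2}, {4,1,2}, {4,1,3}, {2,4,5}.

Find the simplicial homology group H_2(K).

Take the total order 1 < 2 < 3 < 4 < 5 < 6 on the vertex set. Then K (dimension 2) consists of the simplices:

  0-simplices (6): [1], [2], [3], [4], [5], [6]
  1-simplices (12): [1,2], [1,3], [1,4], [1,6], [2,4], [2,5], [2,6], [3,4], [3,5], [3,6], [4,5], [5,6]
  2-simplices (8): [1,2,4], [1,2,6], [1,3,4], [1,3,6], [2,4,5], [2,5,6], [3,4,5], [3,5,6]

Hence C_0 ≅ Z^6, C_1 ≅ Z^12, C_2 ≅ Z^8.

∂_1: C_1 → C_0 sends each edge [p,q] (with p < q) to q − p. For instance
  ∂[4,5] = [5] − [4].
As a 6×12 matrix over Z this has rank 5, with invariant factors (1,1,1,1,1).

Boundary ∂_2: C_2 → C_1 acts by ∂[p,q,r] = [q,r] − [p,r] + [p,q]. For instance
  ∂[2,5,6] = [5,6] − [2,6] + [2,5],
  ∂[2,4,5] = [4,5] − [2,5] + [2,4].
The 12×8 boundary matrix has rank 7 and Smith normal form diag(1,1,1,1,1,1,1).

Reading off H_k = ker ∂_k / im ∂_{k+1}:

  H_2: rank ker ∂_2 − rank ∂_3 = (8 − 7) − 0 = 1, and there is no ∂_3, so H_2 ≅ Z.

H_2 ≅ Z.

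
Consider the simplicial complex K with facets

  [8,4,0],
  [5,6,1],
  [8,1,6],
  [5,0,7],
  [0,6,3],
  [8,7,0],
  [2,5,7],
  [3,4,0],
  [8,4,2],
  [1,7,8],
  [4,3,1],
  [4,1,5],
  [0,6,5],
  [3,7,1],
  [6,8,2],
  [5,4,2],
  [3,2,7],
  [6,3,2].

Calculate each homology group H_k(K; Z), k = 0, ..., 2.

H_0 ≅ Z,  H_1 ≅ Z^2,  H_2 ≅ Z.

Take the total order 0 < 1 < 2 < 3 < 4 < 5 < 6 < 7 < 8 on the vertex set. Then K (dimension 2) consists of the simplices:

  0-simplices (9): [0], [1], [2], [3], [4], [5], [6], [7], [8]
  1-simplices (27): (27 of them)
  2-simplices (18): [0,3,4], [0,3,6], [0,4,8], [0,5,6], [0,5,7], [0,7,8], [1,3,4], [1,3,7], [1,4,5], [1,5,6], [1,6,8], [1,7,8], [2,3,6], [2,3,7], [2,4,5], [2,4,8], [2,5,7], [2,6,8]

so the chain groups are C_0 ≅ Z^9, C_1 ≅ Z^27, C_2 ≅ Z^18.

Boundary ∂_1: C_1 → C_0 is given by ∂[p,q] = [q] − [p]. For instance
  ∂[2,8] = [8] − [2].
This gives a 9×27 integer matrix of rank 8; reducing to Smith normal form yields diagonal entries (1,1,1,1,1,1,1,1).

∂_2: C_2 → C_1 sends each 2-simplex [p,q,r] to [q,r] − [p,r] + [p,q]. For instance
  ∂[2,3,7] = [3,7] − [2,7] + [2,3],
  ∂[1,3,7] = [3,7] − [1,7] + [1,3].
As a 27×18 matrix over Z this has rank 17, with invariant factors (1,1,1,1,1,1,1,1,1,1,1,1,1,1,1,1,1).

Reading off H_k = ker ∂_k / im ∂_{k+1}:

  H_0: rank C_0 − rank ∂_1 = 9 − 8 = 1, and the invariant factors of ∂_1 are all 1, so H_0 ≅ Z.
  H_1: rank ker ∂_1 − rank ∂_2 = (27 − 8) − 17 = 2, and the invariant factors of ∂_2 are all 1, so H_1 ≅ Z^2.
  H_2: rank ker ∂_2 − rank ∂_3 = (18 − 17) − 0 = 1, and there is no ∂_3, so H_2 ≅ Z.

(K is a triangulation of the torus T^2.)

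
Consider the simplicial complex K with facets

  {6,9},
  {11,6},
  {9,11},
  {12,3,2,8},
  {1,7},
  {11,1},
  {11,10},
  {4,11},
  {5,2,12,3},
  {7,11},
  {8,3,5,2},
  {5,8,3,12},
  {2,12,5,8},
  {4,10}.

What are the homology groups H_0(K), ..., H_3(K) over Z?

Order the vertices as 1 < 2 < 3 < 4 < 5 < 6 < 7 < 8 < 9 < 10 < 11 < 12. Listing each simplex with vertices in this order, K has dimension 3 with simplices:

  0-simplices (12): [1], [2], [3], [4], [5], [6], [7], [8], [9], [10], [11], [12]
  1-simplices (19): [1,7], [1,11], [2,3], [2,5], [2,8], [2,12], [3,5], [3,8], [3,12], [4,10], [4,11], [5,8], [5,12], [6,9], [6,11], [7,11], [8,12], [9,11], [10,11]
  2-simplices (10): [2,3,5], [2,3,8], [2,3,12], [2,5,8], [2,5,12], [2,8,12], [3,5,8], [3,5,12], [3,8,12], [5,8,12]
  3-simplices (5): [2,3,5,8], [2,3,5,12], [2,3,8,12], [2,5,8,12], [3,5,8,12]

Hence C_0 ≅ Z^12, C_1 ≅ Z^19, C_2 ≅ Z^10, C_3 ≅ Z^5.

The boundary map ∂_1: C_1 → C_0 maps an edge to its endpoints' difference, ∂[p,q] = q − p.
The resulting 12×19 matrix has rank 10, and its Smith normal form has invariant factors (1,1,1,1,1,1,1,1,1,1).

Boundary ∂_2: C_2 → C_1 sends each 2-simplex [p,q,r] to [q,r] − [p,r] + [p,q]. For instance
  ∂[2,3,8] = [3,8] − [2,8] + [2,3],
  ∂[2,3,5] = [3,5] − [2,5] + [2,3].
As a 19×10 matrix over Z this has rank 6, with invariant factors (1,1,1,1,1,1).

Boundary ∂_3: C_3 → C_2 sends each 3-simplex σ to the alternating sum Σ_i (−1)^i (σ with its i-th vertex removed). For instance
  ∂[3,5,8,12] = [5,8,12] − [3,8,12] + [3,5,12] − [3,5,8],
  ∂[2,5,8,12] = [5,8,12] − [2,8,12] + [2,5,12] − [2,5,8].
The 10×5 boundary matrix has rank 4 and Smith normal form diag(1,1,1,1).

Computing H_k = (kernel of ∂_k) / (image of ∂_{k+1}):

  H_0: rank C_0 − rank ∂_1 = 12 − 10 = 2, and the invariant factors of ∂_1 are all 1, so H_0 = Z^2.
  H_1: rank ker ∂_1 − rank ∂_2 = (19 − 10) − 6 = 3, and the invariant factors of ∂_2 are all 1, so H_1 = Z^3.
  H_2: rank ker ∂_2 − rank ∂_3 = (10 − 6) − 4 = 0, and the invariant factors of ∂_3 are all 1, so H_2 = 0.
  H_3: rank ker ∂_3 − rank ∂_4 = (5 − 4) − 0 = 1, and there is no ∂_4, so H_3 = Z.

H_0 ≅ Z^2,  H_1 ≅ Z^3,  H_2 = 0,  H_3 ≅ Z.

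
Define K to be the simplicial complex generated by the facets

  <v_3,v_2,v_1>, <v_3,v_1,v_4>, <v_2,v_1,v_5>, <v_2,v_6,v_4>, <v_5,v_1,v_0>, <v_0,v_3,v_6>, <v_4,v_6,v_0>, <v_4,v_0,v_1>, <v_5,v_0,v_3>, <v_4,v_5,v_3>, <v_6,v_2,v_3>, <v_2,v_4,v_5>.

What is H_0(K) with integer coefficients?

H_0 ≅ Z.

Fix the vertex order v_0 < v_1 < v_2 < v_3 < v_4 < v_5 < v_6 and write every simplex with vertices in increasing order. Then dim K = 2 and the simplices of K are:

  0-simplices (7): [v_0], [v_1], [v_2], [v_3], [v_4], [v_5], [v_6]
  1-simplices (18): (18 of them)
  2-simplices (12): (12 of them)

Hence C_0 ≅ Z^7, C_1 ≅ Z^18, C_2 ≅ Z^12.

The boundary map ∂_1: C_1 → C_0 sends each edge [p,q] (with p < q) to q − p. For instance
  ∂[v_2,v_5] = [v_5] − [v_2].
As a 7×18 matrix over Z this has rank 6, with invariant factors (1,1,1,1,1,1).

Boundary ∂_2: C_2 → C_1 sends each 2-simplex [p,q,r] to [q,r] − [p,r] + [p,q]. For instance
  ∂[v_2,v_3,v_6] = [v_3,v_6] − [v_2,v_6] + [v_2,v_3],
  ∂[v_0,v_1,v_5] = [v_1,v_5] − [v_0,v_5] + [v_0,v_1].
As a 18×12 matrix over Z this has rank 12, with invariant factors (1,1,1,1,1,1,1,1,1,1,1,2).

From H_k ≅ ker(∂_k) / im(∂_{k+1}) we obtain:

  H_0: rank C_0 − rank ∂_1 = 7 − 6 = 1, and the invariant factors of ∂_1 are all 1, so H_0 ≅ Z.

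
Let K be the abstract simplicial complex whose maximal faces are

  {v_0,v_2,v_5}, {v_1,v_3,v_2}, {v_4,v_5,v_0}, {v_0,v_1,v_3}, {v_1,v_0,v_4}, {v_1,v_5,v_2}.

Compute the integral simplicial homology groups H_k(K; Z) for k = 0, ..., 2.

Take the total order v_0 < v_1 < v_2 < v_3 < v_4 < v_5 on the vertex set. Then K (dimension 2) consists of the simplices:

  0-simplices (6): [v_0], [v_1], [v_2], [v_3], [v_4], [v_5]
  1-simplices (12): [v_0,v_1], [v_0,v_2], [v_0,v_3], [v_0,v_4], [v_0,v_5], [v_1,v_2], [v_1,v_3], [v_1,v_4], [v_1,v_5], [v_2,v_3], [v_2,v_5], [v_4,v_5]
  2-simplices (6): [v_0,v_1,v_3], [v_0,v_1,v_4], [v_0,v_2,v_5], [v_0,v_4,v_5], [v_1,v_2,v_3], [v_1,v_2,v_5]

Hence C_0 ≅ Z^6, C_1 ≅ Z^12, C_2 ≅ Z^6.

∂_1: C_1 → C_0 sends each edge [p,q] (with p < q) to q − p. For instance
  ∂[v_1,v_3] = [v_3] − [v_1].
The 6×12 boundary matrix has rank 5 and Smith normal form diag(1,1,1,1,1).

Boundary ∂_2: C_2 → C_1 sends each 2-simplex [p,q,r] to [q,r] − [p,r] + [p,q]. For instance
  ∂[v_0,v_1,v_4] = [v_1,v_4] − [v_0,v_4] + [v_0,v_1],
  ∂[v_1,v_2,v_5] = [v_2,v_5] − [v_1,v_5] + [v_1,v_2].
The resulting 12×6 matrix has rank 6, and its Smith normal form has invariant factors (1,1,1,1,1,1).

Computing H_k = (kernel of ∂_k) / (image of ∂_{k+1}):

  H_0: rank C_0 − rank ∂_1 = 6 − 5 = 1, and the invariant factors of ∂_1 are all 1, so H_0 = Z.
  H_1: rank ker ∂_1 − rank ∂_2 = (12 − 5) − 6 = 1, and the invariant factors of ∂_2 are all 1, so H_1 = Z.
  H_2: rank ker ∂_2 − rank ∂_3 = (6 − 6) − 0 = 0, and there is no ∂_3, so H_2 = 0.

As a check, the Euler characteristic is 6 − 12 + 6 = 0, which agrees with 1 − 1 + 0 = 0.

H_0 = Z,  H_1 = Z,  H_2 = 0.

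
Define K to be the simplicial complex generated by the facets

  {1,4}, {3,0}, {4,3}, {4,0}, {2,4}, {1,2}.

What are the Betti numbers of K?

b_0 = 1, b_1 = 2.

K has 5 vertices, 6 edges.
rank ∂_0 = 0, rank ∂_1 = 4 ⇒ b_0 = 5 − 0 − 4 = 1; all invariant factors of ∂_1 are 1 so no torsion. So H_0 = Z.
rank ∂_1 = 4, rank ∂_2 = 0 ⇒ b_1 = 6 − 4 − 0 = 2. So H_1 = Z^2.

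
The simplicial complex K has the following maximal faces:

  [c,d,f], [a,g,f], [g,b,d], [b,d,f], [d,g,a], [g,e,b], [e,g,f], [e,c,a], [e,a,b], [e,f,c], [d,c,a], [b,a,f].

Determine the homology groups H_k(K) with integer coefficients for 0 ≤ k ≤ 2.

We work with the vertex ordering a < b < c < d < e < f < g. The simplices of K, each written with vertices in increasing order, are:

  0-simplices (7): a, b, c, d, e, f, g
  1-simplices (18): ab, ac, ad, ae, af, ag, bd, be, bf, bg, cd, ce, cf, df, dg, ef, eg, fg
  2-simplices (12): abe, abf, acd, ace, adg, afg, bdf, bdg, beg, cdf, cef, efg

giving chain groups C_0 ≅ Z^7, C_1 ≅ Z^18, C_2 ≅ Z^12.

The boundary map ∂_1: C_1 → C_0 maps an edge to its endpoints' difference, ∂[p,q] = q − p.
The resulting 7×18 matrix has rank 6, and its Smith normal form has invariant factors (1,1,1,1,1,1).

The boundary map ∂_2: C_2 → C_1 maps a triangle to the signed sum of its edges. For instance
  ∂acd = cd − ad + ac,
  ∂cdf = df − cf + cd.
This gives a 18×12 integer matrix of rank 12; reducing to Smith normal form yields diagonal entries (1,1,1,1,1,1,1,1,1,1,1,2).

Reading off H_k = ker ∂_k / im ∂_{k+1}:

  H_0: rank C_0 − rank ∂_1 = 7 − 6 = 1, and the invariant factors of ∂_1 are all 1, so H_0 ≅ Z.
  H_1: rank ker ∂_1 − rank ∂_2 = (18 − 6) − 12 = 0, and ∂_2 has invariant factor 2 > 1, so H_1 ≅ Z/2.
  H_2: rank ker ∂_2 − rank ∂_3 = (12 − 12) − 0 = 0, and there is no ∂_3, so H_2 ≅ 0.

(K is a triangulation of the real projective plane RP^2.)

H_0 ≅ Z,  H_1 ≅ Z/2,  H_2 = 0.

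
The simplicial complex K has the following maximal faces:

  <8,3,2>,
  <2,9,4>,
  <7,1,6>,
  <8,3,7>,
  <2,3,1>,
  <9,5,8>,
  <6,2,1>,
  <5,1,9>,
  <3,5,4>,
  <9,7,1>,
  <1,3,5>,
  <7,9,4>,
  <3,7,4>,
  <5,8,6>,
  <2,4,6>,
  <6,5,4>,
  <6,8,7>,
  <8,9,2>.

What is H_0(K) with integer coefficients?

H_0 = Z.

Fix the vertex order 1 < 2 < 3 < 4 < 5 < 6 < 7 < 8 < 9 and write every simplex with vertices in increasing order. Then dim K = 2 and the simplices of K are:

  0-simplices (9): [1], [2], [3], [4], [5], [6], [7], [8], [9]
  1-simplices (27): (27 of them)
  2-simplices (18): [1,2,3], [1,2,6], [1,3,5], [1,5,9], [1,6,7], [1,7,9], [2,3,8], [2,4,6], [2,4,9], [2,8,9], [3,4,5], [3,4,7], [3,7,8], [4,5,6], [4,7,9], [5,6,8], [5,8,9], [6,7,8]

giving chain groups C_0 ≅ Z^9, C_1 ≅ Z^27, C_2 ≅ Z^18.

∂_1: C_1 → C_0 is given by ∂[p,q] = [q] − [p]. For instance
  ∂[3,7] = [7] − [3].
This gives a 9×27 integer matrix of rank 8; reducing to Smith normal form yields diagonal entries (1,1,1,1,1,1,1,1).

Boundary ∂_2: C_2 → C_1 acts by ∂[p,q,r] = [q,r] − [p,r] + [p,q]. For instance
  ∂[2,4,9] = [4,9] − [2,9] + [2,4],
  ∂[1,2,6] = [2,6] − [1,6] + [1,2].
The resulting 27×18 matrix has rank 17, and its Smith normal form has invariant factors (1,1,1,1,1,1,1,1,1,1,1,1,1,1,1,1,1).

From H_k ≅ ker(∂_k) / im(∂_{k+1}) we obtain:

  H_0: rank C_0 − rank ∂_1 = 9 − 8 = 1, and the invariant factors of ∂_1 are all 1, so H_0 = Z.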